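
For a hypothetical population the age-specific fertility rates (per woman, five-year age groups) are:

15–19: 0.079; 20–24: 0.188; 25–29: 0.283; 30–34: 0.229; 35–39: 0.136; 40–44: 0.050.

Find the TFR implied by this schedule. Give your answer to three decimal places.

4.825

Sum of ASFRs = 0.079 + 0.188 + 0.283 + 0.229 + 0.136 + 0.050 = 0.965
TFR = 5 × 0.965 = 4.825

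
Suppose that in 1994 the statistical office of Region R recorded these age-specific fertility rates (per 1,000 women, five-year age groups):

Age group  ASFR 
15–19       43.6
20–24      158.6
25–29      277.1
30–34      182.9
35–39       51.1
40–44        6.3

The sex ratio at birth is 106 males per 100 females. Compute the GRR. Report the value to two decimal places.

1.75

Proportion female at birth = 100 / (100 + 106) = 0.48544.
Sum of ASFRs = 43.6 + 158.6 + 277.1 + 182.9 + 51.1 + 6.3 = 719.6
TFR = 5 × 719.6 / 1000 = 3.598
GRR = 0.48544 × 3.598 = 1.74661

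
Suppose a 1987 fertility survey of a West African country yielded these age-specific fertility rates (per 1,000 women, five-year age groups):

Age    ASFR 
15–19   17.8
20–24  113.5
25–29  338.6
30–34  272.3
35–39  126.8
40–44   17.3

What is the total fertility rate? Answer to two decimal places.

4.43

Sum of ASFRs = 17.8 + 113.5 + 338.6 + 272.3 + 126.8 + 17.3 = 886.3
TFR = 5 × 886.3 / 1000 = 4.4315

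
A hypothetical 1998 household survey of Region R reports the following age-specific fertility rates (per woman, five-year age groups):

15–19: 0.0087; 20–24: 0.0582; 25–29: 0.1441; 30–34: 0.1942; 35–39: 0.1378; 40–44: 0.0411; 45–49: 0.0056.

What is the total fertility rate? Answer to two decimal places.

Sum of ASFRs = 0.0087 + 0.0582 + 0.1441 + 0.1942 + 0.1378 + 0.0411 + 0.0056 = 0.5897
TFR = 5 × 0.5897 = 2.9485

2.95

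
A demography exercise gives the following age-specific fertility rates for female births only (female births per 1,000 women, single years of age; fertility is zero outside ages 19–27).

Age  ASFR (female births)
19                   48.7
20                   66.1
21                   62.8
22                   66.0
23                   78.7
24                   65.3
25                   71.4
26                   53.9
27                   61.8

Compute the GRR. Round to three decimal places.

Sum of female ASFRs = 48.7 + 66.1 + 62.8 + 66.0 + 78.7 + 65.3 + 71.4 + 53.9 + 61.8 = 574.7
GRR = 574.7 / 1000 = 0.5747

0.575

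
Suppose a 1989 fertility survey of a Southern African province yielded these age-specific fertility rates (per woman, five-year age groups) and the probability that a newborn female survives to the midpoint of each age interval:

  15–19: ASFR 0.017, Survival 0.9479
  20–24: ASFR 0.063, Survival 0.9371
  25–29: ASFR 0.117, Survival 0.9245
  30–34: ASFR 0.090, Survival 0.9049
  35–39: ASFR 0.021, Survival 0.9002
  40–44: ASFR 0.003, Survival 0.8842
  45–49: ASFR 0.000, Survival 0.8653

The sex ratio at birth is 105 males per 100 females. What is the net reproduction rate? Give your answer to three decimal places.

0.698

Proportion female at birth = 100 / (100 + 105) = 0.48780.
Per-age-group product (5 × ASFR × survival probability):
  15–19: 5 × 0.017 × 0.9479 = 0.08057
  20–24: 5 × 0.063 × 0.9371 = 0.29519
  25–29: 5 × 0.117 × 0.9245 = 0.54083
  30–34: 5 × 0.090 × 0.9049 = 0.40721
  35–39: 5 × 0.021 × 0.9002 = 0.09452
  40–44: 5 × 0.003 × 0.8842 = 0.01326
  45–49: 5 × 0.000 × 0.8653 = 0.00000
Sum = 1.43158
NRR = 0.48780 × 1.43158 = 0.69832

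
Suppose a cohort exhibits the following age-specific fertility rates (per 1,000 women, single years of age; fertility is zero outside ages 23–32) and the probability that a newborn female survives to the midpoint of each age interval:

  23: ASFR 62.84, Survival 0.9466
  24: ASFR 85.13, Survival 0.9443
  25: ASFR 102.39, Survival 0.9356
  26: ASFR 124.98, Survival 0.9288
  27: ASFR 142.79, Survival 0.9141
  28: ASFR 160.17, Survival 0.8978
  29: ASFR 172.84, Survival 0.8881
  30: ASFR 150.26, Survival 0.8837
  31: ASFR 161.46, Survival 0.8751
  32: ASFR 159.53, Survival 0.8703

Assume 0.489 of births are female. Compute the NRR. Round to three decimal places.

Proportion female at birth = 0.489.
Each age group contributes 1 × ASFR × survival:
  23: 1 × 62.84/1000 × 0.9466 = 0.05948
  24: 1 × 85.13/1000 × 0.9443 = 0.08039
  25: 1 × 102.39/1000 × 0.9356 = 0.09580
  26: 1 × 124.98/1000 × 0.9288 = 0.11608
  27: 1 × 142.79/1000 × 0.9141 = 0.13052
  28: 1 × 160.17/1000 × 0.8978 = 0.14380
  29: 1 × 172.84/1000 × 0.8881 = 0.15350
  30: 1 × 150.26/1000 × 0.8837 = 0.13278
  31: 1 × 161.46/1000 × 0.8751 = 0.14129
  32: 1 × 159.53/1000 × 0.8703 = 0.13884
Sum = 1.19248
NRR = 0.489 × 1.19248 = 0.58312
An NRR under 1 implies long-run decline under these rates.

0.583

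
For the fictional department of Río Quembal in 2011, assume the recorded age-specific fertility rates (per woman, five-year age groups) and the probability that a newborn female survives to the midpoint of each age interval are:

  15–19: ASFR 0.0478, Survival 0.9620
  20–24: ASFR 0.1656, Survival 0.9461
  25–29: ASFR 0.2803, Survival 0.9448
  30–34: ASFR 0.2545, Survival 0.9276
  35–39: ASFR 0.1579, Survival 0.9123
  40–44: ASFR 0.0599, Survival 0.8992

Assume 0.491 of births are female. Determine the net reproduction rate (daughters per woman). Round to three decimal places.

Proportion female at birth = 0.491.
Each age group contributes 5 × ASFR × survival:
  15–19: 5 × 0.0478 × 0.9620 = 0.22992
  20–24: 5 × 0.1656 × 0.9461 = 0.78337
  25–29: 5 × 0.2803 × 0.9448 = 1.32414
  30–34: 5 × 0.2545 × 0.9276 = 1.18037
  35–39: 5 × 0.1579 × 0.9123 = 0.72026
  40–44: 5 × 0.0599 × 0.8992 = 0.26931
Sum = 4.50737
NRR = 0.491 × 4.50737 = 2.21312

2.213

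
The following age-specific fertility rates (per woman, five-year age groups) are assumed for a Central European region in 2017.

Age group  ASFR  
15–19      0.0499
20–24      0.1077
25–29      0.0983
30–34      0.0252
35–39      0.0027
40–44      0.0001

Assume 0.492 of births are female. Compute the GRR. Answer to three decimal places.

Proportion female at birth = 0.492.
Sum of ASFRs = 0.0499 + 0.1077 + 0.0983 + 0.0252 + 0.0027 + 0.0001 = 0.2839
TFR = 5 × 0.2839 = 1.4195
GRR = 0.492 × 1.4195 = 0.69839

0.698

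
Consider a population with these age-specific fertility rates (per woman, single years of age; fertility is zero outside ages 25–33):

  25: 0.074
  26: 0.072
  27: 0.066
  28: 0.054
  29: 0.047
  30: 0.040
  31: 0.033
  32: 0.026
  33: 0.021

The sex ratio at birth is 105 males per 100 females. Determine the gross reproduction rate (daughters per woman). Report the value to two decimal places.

Proportion female at birth = 100 / (100 + 105) = 0.48780.
Sum of ASFRs = 0.074 + 0.072 + 0.066 + 0.054 + 0.047 + 0.040 + 0.033 + 0.026 + 0.021 = 0.433
TFR = 0.433
GRR = 0.48780 × 0.433 = 0.21122

0.21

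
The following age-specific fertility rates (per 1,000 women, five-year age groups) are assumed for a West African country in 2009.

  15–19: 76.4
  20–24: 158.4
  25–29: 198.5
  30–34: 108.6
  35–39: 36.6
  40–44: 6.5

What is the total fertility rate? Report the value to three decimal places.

2.925

Sum of ASFRs = 76.4 + 158.4 + 198.5 + 108.6 + 36.6 + 6.5 = 585.0
TFR = 5 × 585.0 / 1000 = 2.925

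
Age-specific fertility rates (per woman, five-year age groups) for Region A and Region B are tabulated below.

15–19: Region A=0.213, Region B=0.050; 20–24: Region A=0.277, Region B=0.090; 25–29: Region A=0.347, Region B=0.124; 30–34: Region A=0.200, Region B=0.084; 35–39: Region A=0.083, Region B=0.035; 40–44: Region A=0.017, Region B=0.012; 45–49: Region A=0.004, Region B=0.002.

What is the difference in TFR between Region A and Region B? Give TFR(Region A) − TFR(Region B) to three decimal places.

Region A:
  Sum of ASFRs = 0.213 + 0.277 + 0.347 + 0.200 + 0.083 + 0.017 + 0.004 = 1.141
  TFR = 5 × 1.141 = 5.705
Region B:
  Sum of ASFRs = 0.050 + 0.090 + 0.124 + 0.084 + 0.035 + 0.012 + 0.002 = 0.397
  TFR = 5 × 0.397 = 1.985
Difference = 5.705 − 1.985 = 3.72

3.720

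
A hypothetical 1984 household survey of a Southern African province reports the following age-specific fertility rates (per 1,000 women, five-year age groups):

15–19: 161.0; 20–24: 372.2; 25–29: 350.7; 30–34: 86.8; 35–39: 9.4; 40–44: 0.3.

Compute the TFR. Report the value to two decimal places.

4.90

Sum of ASFRs = 161.0 + 372.2 + 350.7 + 86.8 + 9.4 + 0.3 = 980.4
TFR = 5 × 980.4 / 1000 = 4.902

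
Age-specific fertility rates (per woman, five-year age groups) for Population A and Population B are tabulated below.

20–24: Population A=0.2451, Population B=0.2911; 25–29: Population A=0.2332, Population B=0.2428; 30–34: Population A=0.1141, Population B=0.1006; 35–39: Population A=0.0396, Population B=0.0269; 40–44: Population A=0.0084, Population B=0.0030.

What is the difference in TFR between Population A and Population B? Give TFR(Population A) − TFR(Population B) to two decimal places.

Population A:
  Sum of ASFRs = 0.2451 + 0.2332 + 0.1141 + 0.0396 + 0.0084 = 0.6404
  TFR = 5 × 0.6404 = 3.202
Population B:
  Sum of ASFRs = 0.2911 + 0.2428 + 0.1006 + 0.0269 + 0.0030 = 0.6644
  TFR = 5 × 0.6644 = 3.322
Difference = 3.202 − 3.322 = -0.12

-0.12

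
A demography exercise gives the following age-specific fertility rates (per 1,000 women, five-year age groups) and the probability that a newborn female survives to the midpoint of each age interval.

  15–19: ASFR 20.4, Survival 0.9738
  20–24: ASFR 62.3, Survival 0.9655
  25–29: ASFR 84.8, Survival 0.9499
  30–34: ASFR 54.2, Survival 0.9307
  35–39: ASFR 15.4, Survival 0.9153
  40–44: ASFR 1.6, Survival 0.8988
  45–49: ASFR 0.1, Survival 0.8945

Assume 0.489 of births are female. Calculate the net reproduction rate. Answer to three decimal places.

Proportion female at birth = 0.489.
Survival-weighted fertility by age (5·fₓ·Sₓ):
  15–19: 5 × 20.4/1000 × 0.9738 = 0.09933
  20–24: 5 × 62.3/1000 × 0.9655 = 0.30075
  25–29: 5 × 84.8/1000 × 0.9499 = 0.40276
  30–34: 5 × 54.2/1000 × 0.9307 = 0.25222
  35–39: 5 × 15.4/1000 × 0.9153 = 0.07048
  40–44: 5 × 1.6/1000 × 0.8988 = 0.00719
  45–49: 5 × 0.1/1000 × 0.8945 = 0.00045
Sum = 1.13318
NRR = 0.489 × 1.13318 = 0.55413
An NRR under 1 implies long-run decline under these rates.

0.554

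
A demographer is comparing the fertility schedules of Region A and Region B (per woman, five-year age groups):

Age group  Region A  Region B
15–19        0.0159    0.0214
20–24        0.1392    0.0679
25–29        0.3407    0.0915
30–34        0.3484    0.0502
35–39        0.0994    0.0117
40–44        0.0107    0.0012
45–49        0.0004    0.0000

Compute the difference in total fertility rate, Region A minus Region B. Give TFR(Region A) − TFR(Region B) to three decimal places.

3.554

Region A:
  Sum of ASFRs = 0.0159 + 0.1392 + 0.3407 + 0.3484 + 0.0994 + 0.0107 + 0.0004 = 0.9547
  TFR = 5 × 0.9547 = 4.7735
Region B:
  Sum of ASFRs = 0.0214 + 0.0679 + 0.0915 + 0.0502 + 0.0117 + 0.0012 + 0.0000 = 0.2439
  TFR = 5 × 0.2439 = 1.2195
Difference = 4.7735 − 1.2195 = 3.554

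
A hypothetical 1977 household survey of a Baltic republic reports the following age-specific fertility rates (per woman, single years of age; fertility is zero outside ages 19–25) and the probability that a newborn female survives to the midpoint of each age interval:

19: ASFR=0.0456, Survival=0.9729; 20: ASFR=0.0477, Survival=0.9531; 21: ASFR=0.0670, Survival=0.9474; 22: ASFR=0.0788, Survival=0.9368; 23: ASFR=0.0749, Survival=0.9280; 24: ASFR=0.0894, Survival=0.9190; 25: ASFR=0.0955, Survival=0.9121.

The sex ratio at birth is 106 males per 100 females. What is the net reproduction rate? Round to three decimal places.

Proportion female at birth = 100 / (100 + 106) = 0.48544.
Weighting each age-specific rate by interval width and survival:
  19: 1 × 0.0456 × 0.9729 = 0.04436
  20: 1 × 0.0477 × 0.9531 = 0.04546
  21: 1 × 0.0670 × 0.9474 = 0.06348
  22: 1 × 0.0788 × 0.9368 = 0.07382
  23: 1 × 0.0749 × 0.9280 = 0.06951
  24: 1 × 0.0894 × 0.9190 = 0.08216
  25: 1 × 0.0955 × 0.9121 = 0.08711
Sum = 0.46590
NRR = 0.48544 × 0.46590 = 0.22617
NRR < 1, so the cohort does not fully replace itself.

0.226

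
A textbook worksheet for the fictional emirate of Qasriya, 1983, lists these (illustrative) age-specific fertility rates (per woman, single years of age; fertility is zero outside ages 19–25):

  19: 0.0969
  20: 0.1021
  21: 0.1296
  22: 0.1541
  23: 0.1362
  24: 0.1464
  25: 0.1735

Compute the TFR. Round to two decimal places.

Sum of ASFRs = 0.0969 + 0.1021 + 0.1296 + 0.1541 + 0.1362 + 0.1464 + 0.1735 = 0.9388
TFR = 0.9388

0.94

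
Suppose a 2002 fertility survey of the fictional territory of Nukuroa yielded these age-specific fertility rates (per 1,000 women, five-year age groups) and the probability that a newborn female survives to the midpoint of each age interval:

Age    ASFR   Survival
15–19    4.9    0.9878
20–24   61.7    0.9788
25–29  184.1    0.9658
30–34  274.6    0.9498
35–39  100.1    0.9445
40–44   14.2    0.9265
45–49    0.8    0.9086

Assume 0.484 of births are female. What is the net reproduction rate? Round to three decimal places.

1.482

Proportion female at birth = 0.484.
Survival-weighted fertility by age (5·fₓ·Sₓ):
  15–19: 5 × 4.9/1000 × 0.9878 = 0.02420
  20–24: 5 × 61.7/1000 × 0.9788 = 0.30196
  25–29: 5 × 184.1/1000 × 0.9658 = 0.88902
  30–34: 5 × 274.6/1000 × 0.9498 = 1.30408
  35–39: 5 × 100.1/1000 × 0.9445 = 0.47272
  40–44: 5 × 14.2/1000 × 0.9265 = 0.06578
  45–49: 5 × 0.8/1000 × 0.9086 = 0.00363
Sum = 3.06139
NRR = 0.484 × 3.06139 = 1.48171
An NRR exceeding 1 indicates intrinsic growth under these rates.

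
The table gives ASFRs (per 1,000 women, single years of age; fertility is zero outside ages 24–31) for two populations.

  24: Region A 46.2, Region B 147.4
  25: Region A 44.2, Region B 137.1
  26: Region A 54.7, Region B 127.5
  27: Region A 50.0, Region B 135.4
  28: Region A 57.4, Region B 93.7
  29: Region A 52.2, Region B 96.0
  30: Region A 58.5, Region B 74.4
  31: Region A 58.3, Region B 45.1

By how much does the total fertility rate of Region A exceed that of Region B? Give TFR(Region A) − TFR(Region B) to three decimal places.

Region A:
  Sum of ASFRs = 46.2 + 44.2 + 54.7 + 50.0 + 57.4 + 52.2 + 58.5 + 58.3 = 421.5
  TFR = 421.5 / 1000 = 0.4215
Region B:
  Sum of ASFRs = 147.4 + 137.1 + 127.5 + 135.4 + 93.7 + 96.0 + 74.4 + 45.1 = 856.6
  TFR = 856.6 / 1000 = 0.8566
Difference = 0.4215 − 0.8566 = -0.4351

-0.435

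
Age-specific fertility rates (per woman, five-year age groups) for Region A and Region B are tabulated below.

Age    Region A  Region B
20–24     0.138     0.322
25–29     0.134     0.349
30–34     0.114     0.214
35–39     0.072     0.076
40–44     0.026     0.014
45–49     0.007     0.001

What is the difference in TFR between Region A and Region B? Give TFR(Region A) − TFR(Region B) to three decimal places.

-2.425

Region A:
  Sum of ASFRs = 0.138 + 0.134 + 0.114 + 0.072 + 0.026 + 0.007 = 0.491
  TFR = 5 × 0.491 = 2.455
Region B:
  Sum of ASFRs = 0.322 + 0.349 + 0.214 + 0.076 + 0.014 + 0.001 = 0.976
  TFR = 5 × 0.976 = 4.88
Difference = 2.455 − 4.88 = -2.425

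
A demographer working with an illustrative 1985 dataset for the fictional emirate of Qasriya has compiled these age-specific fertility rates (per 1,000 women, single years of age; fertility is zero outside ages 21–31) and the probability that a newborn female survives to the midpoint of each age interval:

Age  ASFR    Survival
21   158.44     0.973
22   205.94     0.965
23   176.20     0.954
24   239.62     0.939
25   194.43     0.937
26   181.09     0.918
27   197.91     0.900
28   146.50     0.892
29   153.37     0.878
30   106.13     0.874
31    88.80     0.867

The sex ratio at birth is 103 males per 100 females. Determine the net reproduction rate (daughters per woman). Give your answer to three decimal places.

0.841

Proportion female at birth = 100 / (100 + 103) = 0.49261.
Survival-weighted fertility by age (1·fₓ·Sₓ):
  21: 1 × 158.44/1000 × 0.973 = 0.15416
  22: 1 × 205.94/1000 × 0.965 = 0.19873
  23: 1 × 176.20/1000 × 0.954 = 0.16809
  24: 1 × 239.62/1000 × 0.939 = 0.22500
  25: 1 × 194.43/1000 × 0.937 = 0.18218
  26: 1 × 181.09/1000 × 0.918 = 0.16624
  27: 1 × 197.91/1000 × 0.900 = 0.17812
  28: 1 × 146.50/1000 × 0.892 = 0.13068
  29: 1 × 153.37/1000 × 0.878 = 0.13466
  30: 1 × 106.13/1000 × 0.874 = 0.09276
  31: 1 × 88.80/1000 × 0.867 = 0.07699
Sum = 1.70761
NRR = 0.49261 × 1.70761 = 0.84119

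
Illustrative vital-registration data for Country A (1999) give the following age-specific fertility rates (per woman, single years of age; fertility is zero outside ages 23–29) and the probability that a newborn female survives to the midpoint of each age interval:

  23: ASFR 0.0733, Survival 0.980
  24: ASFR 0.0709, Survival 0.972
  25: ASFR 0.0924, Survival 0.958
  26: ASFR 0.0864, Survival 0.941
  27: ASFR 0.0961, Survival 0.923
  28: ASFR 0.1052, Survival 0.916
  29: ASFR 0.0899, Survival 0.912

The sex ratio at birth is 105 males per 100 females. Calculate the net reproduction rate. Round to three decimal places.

Proportion female at birth = 100 / (100 + 105) = 0.48780.
Per-age-group product (1 × ASFR × survival probability):
  23: 1 × 0.0733 × 0.980 = 0.07183
  24: 1 × 0.0709 × 0.972 = 0.06891
  25: 1 × 0.0924 × 0.958 = 0.08852
  26: 1 × 0.0864 × 0.941 = 0.08130
  27: 1 × 0.0961 × 0.923 = 0.08870
  28: 1 × 0.1052 × 0.916 = 0.09636
  29: 1 × 0.0899 × 0.912 = 0.08199
Sum = 0.57761
NRR = 0.48780 × 0.57761 = 0.28176

0.282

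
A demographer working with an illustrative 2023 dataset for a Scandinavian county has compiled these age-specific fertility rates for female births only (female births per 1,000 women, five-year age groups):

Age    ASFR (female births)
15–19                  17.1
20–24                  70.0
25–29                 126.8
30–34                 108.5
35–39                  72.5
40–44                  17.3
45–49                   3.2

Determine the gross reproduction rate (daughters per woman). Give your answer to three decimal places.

2.077

Sum of female ASFRs = 17.1 + 70.0 + 126.8 + 108.5 + 72.5 + 17.3 + 3.2 = 415.4
GRR = 5 × 415.4 / 1000 = 2.077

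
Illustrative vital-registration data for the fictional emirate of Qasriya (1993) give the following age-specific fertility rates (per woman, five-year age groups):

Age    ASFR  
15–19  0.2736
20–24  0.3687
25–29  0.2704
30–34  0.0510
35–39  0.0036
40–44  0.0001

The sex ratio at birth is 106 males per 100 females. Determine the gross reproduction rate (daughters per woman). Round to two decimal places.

Proportion female at birth = 100 / (100 + 106) = 0.48544.
Sum of ASFRs = 0.2736 + 0.3687 + 0.2704 + 0.0510 + 0.0036 + 0.0001 = 0.9674
TFR = 5 × 0.9674 = 4.837
GRR = 0.48544 × 4.837 = 2.34807

2.35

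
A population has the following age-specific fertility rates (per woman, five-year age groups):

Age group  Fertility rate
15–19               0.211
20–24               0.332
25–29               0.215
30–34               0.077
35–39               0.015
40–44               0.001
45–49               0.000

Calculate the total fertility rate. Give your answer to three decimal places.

4.255

Sum of ASFRs = 0.211 + 0.332 + 0.215 + 0.077 + 0.015 + 0.001 + 0.000 = 0.851
TFR = 5 × 0.851 = 4.255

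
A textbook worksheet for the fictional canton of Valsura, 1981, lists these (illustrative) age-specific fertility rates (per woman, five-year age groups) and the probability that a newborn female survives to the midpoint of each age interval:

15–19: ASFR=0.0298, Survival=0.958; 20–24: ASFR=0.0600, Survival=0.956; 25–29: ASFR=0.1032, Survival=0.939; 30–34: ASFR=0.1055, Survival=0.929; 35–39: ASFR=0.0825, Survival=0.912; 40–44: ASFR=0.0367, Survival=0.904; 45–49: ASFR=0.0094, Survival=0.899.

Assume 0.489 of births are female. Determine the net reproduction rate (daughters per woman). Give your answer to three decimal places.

Proportion female at birth = 0.489.
Survival-weighted fertility by age (5·fₓ·Sₓ):
  15–19: 5 × 0.0298 × 0.958 = 0.14274
  20–24: 5 × 0.0600 × 0.956 = 0.28680
  25–29: 5 × 0.1032 × 0.939 = 0.48452
  30–34: 5 × 0.1055 × 0.929 = 0.49005
  35–39: 5 × 0.0825 × 0.912 = 0.37620
  40–44: 5 × 0.0367 × 0.904 = 0.16588
  45–49: 5 × 0.0094 × 0.899 = 0.04225
Sum = 1.98844
NRR = 0.489 × 1.98844 = 0.97235
An NRR under 1 implies long-run decline under these rates.

0.972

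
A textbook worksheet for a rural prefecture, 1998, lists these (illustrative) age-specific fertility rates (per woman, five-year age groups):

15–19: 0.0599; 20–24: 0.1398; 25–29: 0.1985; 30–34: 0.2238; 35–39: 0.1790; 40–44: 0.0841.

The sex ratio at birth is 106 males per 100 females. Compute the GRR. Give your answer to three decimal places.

Proportion female at birth = 100 / (100 + 106) = 0.48544.
Sum of ASFRs = 0.0599 + 0.1398 + 0.1985 + 0.2238 + 0.1790 + 0.0841 = 0.8851
TFR = 5 × 0.8851 = 4.4255
GRR = 0.48544 × 4.4255 = 2.14831

2.148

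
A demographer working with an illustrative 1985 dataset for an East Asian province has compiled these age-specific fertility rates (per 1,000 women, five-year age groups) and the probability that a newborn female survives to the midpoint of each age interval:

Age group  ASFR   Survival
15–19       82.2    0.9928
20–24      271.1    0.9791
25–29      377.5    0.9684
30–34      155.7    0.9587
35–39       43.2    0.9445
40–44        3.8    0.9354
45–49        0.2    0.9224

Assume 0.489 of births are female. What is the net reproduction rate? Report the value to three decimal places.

2.216

Proportion female at birth = 0.489.
Each age group contributes 5 × ASFR × survival:
  15–19: 5 × 82.2/1000 × 0.9928 = 0.40804
  20–24: 5 × 271.1/1000 × 0.9791 = 1.32717
  25–29: 5 × 377.5/1000 × 0.9684 = 1.82786
  30–34: 5 × 155.7/1000 × 0.9587 = 0.74635
  35–39: 5 × 43.2/1000 × 0.9445 = 0.20401
  40–44: 5 × 3.8/1000 × 0.9354 = 0.01777
  45–49: 5 × 0.2/1000 × 0.9224 = 0.00092
Sum = 4.53212
NRR = 0.489 × 4.53212 = 2.21621
NRR > 1, so each generation more than replaces itself.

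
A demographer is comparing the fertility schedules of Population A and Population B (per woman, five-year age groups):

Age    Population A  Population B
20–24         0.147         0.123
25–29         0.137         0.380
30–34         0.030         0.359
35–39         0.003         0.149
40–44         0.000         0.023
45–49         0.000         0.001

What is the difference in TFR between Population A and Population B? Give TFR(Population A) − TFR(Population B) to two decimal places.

Population A:
  Sum of ASFRs = 0.147 + 0.137 + 0.030 + 0.003 + 0.000 + 0.000 = 0.317
  TFR = 5 × 0.317 = 1.585
Population B:
  Sum of ASFRs = 0.123 + 0.380 + 0.359 + 0.149 + 0.023 + 0.001 = 1.035
  TFR = 5 × 1.035 = 5.175
Difference = 1.585 − 5.175 = -3.59

-3.59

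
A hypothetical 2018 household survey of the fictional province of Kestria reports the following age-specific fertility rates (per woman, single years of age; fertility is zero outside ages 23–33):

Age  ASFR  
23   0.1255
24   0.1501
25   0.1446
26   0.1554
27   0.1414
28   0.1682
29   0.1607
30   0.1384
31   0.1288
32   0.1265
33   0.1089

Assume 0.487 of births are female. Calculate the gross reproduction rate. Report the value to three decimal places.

0.754

Proportion female at birth = 0.487.
Sum of ASFRs = 0.1255 + 0.1501 + 0.1446 + 0.1554 + 0.1414 + 0.1682 + 0.1607 + 0.1384 + 0.1288 + 0.1265 + 0.1089 = 1.5485
TFR = 1.5485
GRR = 0.487 × 1.5485 = 0.75412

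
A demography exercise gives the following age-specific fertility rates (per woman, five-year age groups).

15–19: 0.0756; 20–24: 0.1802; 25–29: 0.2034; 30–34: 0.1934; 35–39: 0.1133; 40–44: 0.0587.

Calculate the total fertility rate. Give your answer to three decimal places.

4.123

Sum of ASFRs = 0.0756 + 0.1802 + 0.2034 + 0.1934 + 0.1133 + 0.0587 = 0.8246
TFR = 5 × 0.8246 = 4.123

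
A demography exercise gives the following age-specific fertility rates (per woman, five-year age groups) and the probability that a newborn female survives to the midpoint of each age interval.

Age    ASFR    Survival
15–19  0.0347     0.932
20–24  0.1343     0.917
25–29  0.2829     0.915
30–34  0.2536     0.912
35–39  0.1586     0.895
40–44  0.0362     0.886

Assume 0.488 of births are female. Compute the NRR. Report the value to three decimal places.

Proportion female at birth = 0.488.
Weighting each age-specific rate by interval width and survival:
  15–19: 5 × 0.0347 × 0.932 = 0.16170
  20–24: 5 × 0.1343 × 0.917 = 0.61577
  25–29: 5 × 0.2829 × 0.915 = 1.29427
  30–34: 5 × 0.2536 × 0.912 = 1.15642
  35–39: 5 × 0.1586 × 0.895 = 0.70974
  40–44: 5 × 0.0362 × 0.886 = 0.16037
Sum = 4.09827
NRR = 0.488 × 4.09827 = 1.99996
An NRR exceeding 1 indicates intrinsic growth under these rates.

2.000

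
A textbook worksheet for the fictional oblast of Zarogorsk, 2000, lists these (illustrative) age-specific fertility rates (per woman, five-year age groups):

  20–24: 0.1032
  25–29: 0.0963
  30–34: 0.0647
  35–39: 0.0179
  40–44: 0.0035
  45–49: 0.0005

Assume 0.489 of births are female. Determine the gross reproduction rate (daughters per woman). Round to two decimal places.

0.70

Proportion female at birth = 0.489.
Sum of ASFRs = 0.1032 + 0.0963 + 0.0647 + 0.0179 + 0.0035 + 0.0005 = 0.2861
TFR = 5 × 0.2861 = 1.4305
GRR = 0.489 × 1.4305 = 0.69951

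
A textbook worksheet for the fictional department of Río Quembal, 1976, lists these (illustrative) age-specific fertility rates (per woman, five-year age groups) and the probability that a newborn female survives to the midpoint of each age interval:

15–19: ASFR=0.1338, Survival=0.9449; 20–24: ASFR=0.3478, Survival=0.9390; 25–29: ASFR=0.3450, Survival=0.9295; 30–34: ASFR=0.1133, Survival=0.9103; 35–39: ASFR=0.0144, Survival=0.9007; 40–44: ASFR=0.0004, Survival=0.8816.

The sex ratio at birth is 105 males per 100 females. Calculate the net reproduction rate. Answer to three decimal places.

2.171

Proportion female at birth = 100 / (100 + 105) = 0.48780.
Weighting each age-specific rate by interval width and survival:
  15–19: 5 × 0.1338 × 0.9449 = 0.63214
  20–24: 5 × 0.3478 × 0.9390 = 1.63292
  25–29: 5 × 0.3450 × 0.9295 = 1.60339
  30–34: 5 × 0.1133 × 0.9103 = 0.51568
  35–39: 5 × 0.0144 × 0.9007 = 0.06485
  40–44: 5 × 0.0004 × 0.8816 = 0.00176
Sum = 4.45074
NRR = 0.48780 × 4.45074 = 2.17107
An NRR exceeding 1 indicates intrinsic growth under these rates.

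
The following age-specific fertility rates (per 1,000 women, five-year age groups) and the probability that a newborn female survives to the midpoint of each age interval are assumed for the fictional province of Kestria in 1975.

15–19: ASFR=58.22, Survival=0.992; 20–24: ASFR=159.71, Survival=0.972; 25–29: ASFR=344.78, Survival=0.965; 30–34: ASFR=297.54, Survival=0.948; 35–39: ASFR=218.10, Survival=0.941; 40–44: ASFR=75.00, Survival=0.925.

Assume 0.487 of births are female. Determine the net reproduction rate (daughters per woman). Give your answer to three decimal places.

2.684

Proportion female at birth = 0.487.
Weighting each age-specific rate by interval width and survival:
  15–19: 5 × 58.22/1000 × 0.992 = 0.28877
  20–24: 5 × 159.71/1000 × 0.972 = 0.77619
  25–29: 5 × 344.78/1000 × 0.965 = 1.66356
  30–34: 5 × 297.54/1000 × 0.948 = 1.41034
  35–39: 5 × 218.10/1000 × 0.941 = 1.02616
  40–44: 5 × 75.00/1000 × 0.925 = 0.34688
Sum = 5.51190
NRR = 0.487 × 5.51190 = 2.68430
NRR > 1, so each generation more than replaces itself.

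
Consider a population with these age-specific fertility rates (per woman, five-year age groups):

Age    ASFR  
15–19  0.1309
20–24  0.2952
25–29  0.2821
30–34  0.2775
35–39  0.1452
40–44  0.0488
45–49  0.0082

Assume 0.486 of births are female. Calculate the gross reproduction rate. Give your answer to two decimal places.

2.89

Proportion female at birth = 0.486.
Sum of ASFRs = 0.1309 + 0.2952 + 0.2821 + 0.2775 + 0.1452 + 0.0488 + 0.0082 = 1.1879
TFR = 5 × 1.1879 = 5.9395
GRR = 0.486 × 5.9395 = 2.88660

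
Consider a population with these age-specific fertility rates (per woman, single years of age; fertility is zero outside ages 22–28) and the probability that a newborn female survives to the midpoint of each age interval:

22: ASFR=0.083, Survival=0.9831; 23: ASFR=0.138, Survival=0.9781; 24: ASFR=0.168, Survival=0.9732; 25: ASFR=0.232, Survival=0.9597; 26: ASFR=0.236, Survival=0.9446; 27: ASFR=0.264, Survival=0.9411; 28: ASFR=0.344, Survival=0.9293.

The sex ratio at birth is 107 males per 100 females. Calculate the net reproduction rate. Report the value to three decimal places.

Proportion female at birth = 100 / (100 + 107) = 0.48309.
Weighting each age-specific rate by interval width and survival:
  22: 1 × 0.083 × 0.9831 = 0.08160
  23: 1 × 0.138 × 0.9781 = 0.13498
  24: 1 × 0.168 × 0.9732 = 0.16350
  25: 1 × 0.232 × 0.9597 = 0.22265
  26: 1 × 0.236 × 0.9446 = 0.22293
  27: 1 × 0.264 × 0.9411 = 0.24845
  28: 1 × 0.344 × 0.9293 = 0.31968
Sum = 1.39379
NRR = 0.48309 × 1.39379 = 0.67333
With NRR below 1 the population is below replacement fertility.

0.673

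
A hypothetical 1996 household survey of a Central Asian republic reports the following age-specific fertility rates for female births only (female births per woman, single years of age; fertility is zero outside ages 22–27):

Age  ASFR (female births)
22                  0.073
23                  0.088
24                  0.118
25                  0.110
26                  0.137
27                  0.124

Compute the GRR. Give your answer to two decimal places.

0.65

Sum of female ASFRs = 0.073 + 0.088 + 0.118 + 0.110 + 0.137 + 0.124 = 0.650
GRR = 0.65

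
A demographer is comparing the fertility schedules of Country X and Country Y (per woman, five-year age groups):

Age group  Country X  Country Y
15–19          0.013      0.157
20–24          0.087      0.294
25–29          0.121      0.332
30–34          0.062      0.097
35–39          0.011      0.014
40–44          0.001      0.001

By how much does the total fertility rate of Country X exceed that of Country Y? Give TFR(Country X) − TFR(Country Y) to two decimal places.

-3.00

Country X:
  Sum of ASFRs = 0.013 + 0.087 + 0.121 + 0.062 + 0.011 + 0.001 = 0.295
  TFR = 5 × 0.295 = 1.475
Country Y:
  Sum of ASFRs = 0.157 + 0.294 + 0.332 + 0.097 + 0.014 + 0.001 = 0.895
  TFR = 5 × 0.895 = 4.475
Difference = 1.475 − 4.475 = -3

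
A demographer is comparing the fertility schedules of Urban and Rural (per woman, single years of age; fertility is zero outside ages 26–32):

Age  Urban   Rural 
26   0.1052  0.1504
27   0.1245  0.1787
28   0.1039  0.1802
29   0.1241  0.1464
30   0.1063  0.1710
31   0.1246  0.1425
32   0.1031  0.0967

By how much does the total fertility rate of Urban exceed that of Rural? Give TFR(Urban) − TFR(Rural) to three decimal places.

Urban:
  Sum of ASFRs = 0.1052 + 0.1245 + 0.1039 + 0.1241 + 0.1063 + 0.1246 + 0.1031 = 0.7917
  TFR = 0.7917
Rural:
  Sum of ASFRs = 0.1504 + 0.1787 + 0.1802 + 0.1464 + 0.1710 + 0.1425 + 0.0967 = 1.0659
  TFR = 1.0659
Difference = 0.7917 − 1.0659 = -0.2742

-0.274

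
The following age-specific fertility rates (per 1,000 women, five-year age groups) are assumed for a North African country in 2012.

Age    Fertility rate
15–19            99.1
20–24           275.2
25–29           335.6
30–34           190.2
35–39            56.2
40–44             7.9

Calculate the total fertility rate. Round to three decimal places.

4.821

Sum of ASFRs = 99.1 + 275.2 + 335.6 + 190.2 + 56.2 + 7.9 = 964.2
TFR = 5 × 964.2 / 1000 = 4.821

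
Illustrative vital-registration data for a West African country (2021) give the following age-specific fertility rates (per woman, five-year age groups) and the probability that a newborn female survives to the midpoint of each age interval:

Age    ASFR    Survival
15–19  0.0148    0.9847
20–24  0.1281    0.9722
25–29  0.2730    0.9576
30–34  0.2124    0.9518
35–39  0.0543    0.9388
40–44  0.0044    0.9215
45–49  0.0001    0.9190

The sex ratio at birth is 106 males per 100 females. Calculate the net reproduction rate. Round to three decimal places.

1.597

Proportion female at birth = 100 / (100 + 106) = 0.48544.
Survival-weighted fertility by age (5·fₓ·Sₓ):
  15–19: 5 × 0.0148 × 0.9847 = 0.07287
  20–24: 5 × 0.1281 × 0.9722 = 0.62269
  25–29: 5 × 0.2730 × 0.9576 = 1.30712
  30–34: 5 × 0.2124 × 0.9518 = 1.01081
  35–39: 5 × 0.0543 × 0.9388 = 0.25488
  40–44: 5 × 0.0044 × 0.9215 = 0.02027
  45–49: 5 × 0.0001 × 0.9190 = 0.00046
Sum = 3.28910
NRR = 0.48544 × 3.28910 = 1.59666
NRR > 1, so each generation more than replaces itself.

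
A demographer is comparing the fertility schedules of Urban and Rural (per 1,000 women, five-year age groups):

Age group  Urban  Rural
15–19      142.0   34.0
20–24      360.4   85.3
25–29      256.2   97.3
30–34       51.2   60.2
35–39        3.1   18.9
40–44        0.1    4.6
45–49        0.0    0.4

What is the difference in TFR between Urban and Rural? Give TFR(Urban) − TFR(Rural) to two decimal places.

Urban:
  Sum of ASFRs = 142.0 + 360.4 + 256.2 + 51.2 + 3.1 + 0.1 + 0.0 = 813.0
  TFR = 5 × 813.0 / 1000 = 4.065
Rural:
  Sum of ASFRs = 34.0 + 85.3 + 97.3 + 60.2 + 18.9 + 4.6 + 0.4 = 300.7
  TFR = 5 × 300.7 / 1000 = 1.5035
Difference = 4.065 − 1.5035 = 2.5615

2.56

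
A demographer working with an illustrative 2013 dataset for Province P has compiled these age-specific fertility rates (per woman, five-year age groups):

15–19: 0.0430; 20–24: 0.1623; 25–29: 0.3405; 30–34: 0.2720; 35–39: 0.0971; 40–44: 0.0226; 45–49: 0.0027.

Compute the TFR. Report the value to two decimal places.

4.70

Sum of ASFRs = 0.0430 + 0.1623 + 0.3405 + 0.2720 + 0.0971 + 0.0226 + 0.0027 = 0.9402
TFR = 5 × 0.9402 = 4.701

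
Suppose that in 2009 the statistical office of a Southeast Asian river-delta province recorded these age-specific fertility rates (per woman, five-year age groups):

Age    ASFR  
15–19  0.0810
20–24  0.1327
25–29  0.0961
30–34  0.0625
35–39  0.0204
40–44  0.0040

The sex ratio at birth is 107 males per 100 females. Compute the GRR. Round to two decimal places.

0.96

Proportion female at birth = 100 / (100 + 107) = 0.48309.
Sum of ASFRs = 0.0810 + 0.1327 + 0.0961 + 0.0625 + 0.0204 + 0.0040 = 0.3967
TFR = 5 × 0.3967 = 1.9835
GRR = 0.48309 × 1.9835 = 0.95821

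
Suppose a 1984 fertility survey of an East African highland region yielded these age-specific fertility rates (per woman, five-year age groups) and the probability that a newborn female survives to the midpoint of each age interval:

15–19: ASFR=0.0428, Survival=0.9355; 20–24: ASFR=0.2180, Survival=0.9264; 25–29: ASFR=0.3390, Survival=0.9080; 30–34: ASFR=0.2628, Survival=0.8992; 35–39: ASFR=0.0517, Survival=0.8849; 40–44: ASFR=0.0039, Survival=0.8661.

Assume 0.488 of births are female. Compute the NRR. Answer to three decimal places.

2.038

Proportion female at birth = 0.488.
Survival-weighted fertility by age (5·fₓ·Sₓ):
  15–19: 5 × 0.0428 × 0.9355 = 0.20020
  20–24: 5 × 0.2180 × 0.9264 = 1.00978
  25–29: 5 × 0.3390 × 0.9080 = 1.53906
  30–34: 5 × 0.2628 × 0.8992 = 1.18155
  35–39: 5 × 0.0517 × 0.8849 = 0.22875
  40–44: 5 × 0.0039 × 0.8661 = 0.01689
Sum = 4.17623
NRR = 0.488 × 4.17623 = 2.03800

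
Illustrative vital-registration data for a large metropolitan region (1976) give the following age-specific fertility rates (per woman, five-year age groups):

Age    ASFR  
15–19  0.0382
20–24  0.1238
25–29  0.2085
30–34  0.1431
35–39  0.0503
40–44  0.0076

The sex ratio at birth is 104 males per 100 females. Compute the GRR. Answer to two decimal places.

1.40

Proportion female at birth = 100 / (100 + 104) = 0.49020.
Sum of ASFRs = 0.0382 + 0.1238 + 0.2085 + 0.1431 + 0.0503 + 0.0076 = 0.5715
TFR = 5 × 0.5715 = 2.8575
GRR = 0.49020 × 2.8575 = 1.40075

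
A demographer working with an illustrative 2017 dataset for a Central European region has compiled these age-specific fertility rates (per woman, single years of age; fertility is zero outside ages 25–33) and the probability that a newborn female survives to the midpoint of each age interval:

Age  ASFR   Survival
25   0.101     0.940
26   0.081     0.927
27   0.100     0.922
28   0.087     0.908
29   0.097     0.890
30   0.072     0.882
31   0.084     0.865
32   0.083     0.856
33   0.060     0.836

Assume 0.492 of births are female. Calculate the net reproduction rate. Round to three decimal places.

Proportion female at birth = 0.492.
Weighting each age-specific rate by interval width and survival:
  25: 1 × 0.101 × 0.940 = 0.09494
  26: 1 × 0.081 × 0.927 = 0.07509
  27: 1 × 0.100 × 0.922 = 0.09220
  28: 1 × 0.087 × 0.908 = 0.07900
  29: 1 × 0.097 × 0.890 = 0.08633
  30: 1 × 0.072 × 0.882 = 0.06350
  31: 1 × 0.084 × 0.865 = 0.07266
  32: 1 × 0.083 × 0.856 = 0.07105
  33: 1 × 0.060 × 0.836 = 0.05016
Sum = 0.68493
NRR = 0.492 × 0.68493 = 0.33699

0.337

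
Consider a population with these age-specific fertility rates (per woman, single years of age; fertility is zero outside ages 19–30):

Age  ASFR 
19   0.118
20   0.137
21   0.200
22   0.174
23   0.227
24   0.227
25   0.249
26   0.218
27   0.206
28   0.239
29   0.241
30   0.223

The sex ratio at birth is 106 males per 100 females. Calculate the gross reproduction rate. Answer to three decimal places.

1.194

Proportion female at birth = 100 / (100 + 106) = 0.48544.
Sum of ASFRs = 0.118 + 0.137 + 0.200 + 0.174 + 0.227 + 0.227 + 0.249 + 0.218 + 0.206 + 0.239 + 0.241 + 0.223 = 2.459
TFR = 2.459
GRR = 0.48544 × 2.459 = 1.19370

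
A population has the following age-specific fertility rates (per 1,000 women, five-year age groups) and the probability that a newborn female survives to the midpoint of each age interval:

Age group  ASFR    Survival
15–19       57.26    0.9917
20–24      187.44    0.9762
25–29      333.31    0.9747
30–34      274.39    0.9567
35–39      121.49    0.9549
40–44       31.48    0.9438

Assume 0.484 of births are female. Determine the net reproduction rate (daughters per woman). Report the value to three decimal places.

Proportion female at birth = 0.484.
Survival-weighted fertility by age (5·fₓ·Sₓ):
  15–19: 5 × 57.26/1000 × 0.9917 = 0.28392
  20–24: 5 × 187.44/1000 × 0.9762 = 0.91489
  25–29: 5 × 333.31/1000 × 0.9747 = 1.62439
  30–34: 5 × 274.39/1000 × 0.9567 = 1.31254
  35–39: 5 × 121.49/1000 × 0.9549 = 0.58005
  40–44: 5 × 31.48/1000 × 0.9438 = 0.14855
Sum = 4.86434
NRR = 0.484 × 4.86434 = 2.35434
An NRR exceeding 1 indicates intrinsic growth under these rates.

2.354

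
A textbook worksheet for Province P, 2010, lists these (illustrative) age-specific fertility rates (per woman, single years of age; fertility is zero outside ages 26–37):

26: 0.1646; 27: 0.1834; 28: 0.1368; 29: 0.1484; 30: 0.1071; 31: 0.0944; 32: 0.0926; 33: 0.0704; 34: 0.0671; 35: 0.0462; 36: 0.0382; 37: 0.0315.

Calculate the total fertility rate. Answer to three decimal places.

1.181

Sum of ASFRs = 0.1646 + 0.1834 + 0.1368 + 0.1484 + 0.1071 + 0.0944 + 0.0926 + 0.0704 + 0.0671 + 0.0462 + 0.0382 + 0.0315 = 1.1807
TFR = 1.1807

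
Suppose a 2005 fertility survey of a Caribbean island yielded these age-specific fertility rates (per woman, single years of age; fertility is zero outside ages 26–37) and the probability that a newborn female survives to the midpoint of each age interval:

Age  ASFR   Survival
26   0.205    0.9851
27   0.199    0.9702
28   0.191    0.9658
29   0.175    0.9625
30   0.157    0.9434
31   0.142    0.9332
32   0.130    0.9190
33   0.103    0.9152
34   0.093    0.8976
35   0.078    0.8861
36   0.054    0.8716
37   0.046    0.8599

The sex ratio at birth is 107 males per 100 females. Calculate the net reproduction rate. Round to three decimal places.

Proportion female at birth = 100 / (100 + 107) = 0.48309.
Weighting each age-specific rate by interval width and survival:
  26: 1 × 0.205 × 0.9851 = 0.20195
  27: 1 × 0.199 × 0.9702 = 0.19307
  28: 1 × 0.191 × 0.9658 = 0.18447
  29: 1 × 0.175 × 0.9625 = 0.16844
  30: 1 × 0.157 × 0.9434 = 0.14811
  31: 1 × 0.142 × 0.9332 = 0.13251
  32: 1 × 0.130 × 0.9190 = 0.11947
  33: 1 × 0.103 × 0.9152 = 0.09427
  34: 1 × 0.093 × 0.8976 = 0.08348
  35: 1 × 0.078 × 0.8861 = 0.06912
  36: 1 × 0.054 × 0.8716 = 0.04707
  37: 1 × 0.046 × 0.8599 = 0.03956
Sum = 1.48152
NRR = 0.48309 × 1.48152 = 0.71571
An NRR under 1 implies long-run decline under these rates.

0.716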